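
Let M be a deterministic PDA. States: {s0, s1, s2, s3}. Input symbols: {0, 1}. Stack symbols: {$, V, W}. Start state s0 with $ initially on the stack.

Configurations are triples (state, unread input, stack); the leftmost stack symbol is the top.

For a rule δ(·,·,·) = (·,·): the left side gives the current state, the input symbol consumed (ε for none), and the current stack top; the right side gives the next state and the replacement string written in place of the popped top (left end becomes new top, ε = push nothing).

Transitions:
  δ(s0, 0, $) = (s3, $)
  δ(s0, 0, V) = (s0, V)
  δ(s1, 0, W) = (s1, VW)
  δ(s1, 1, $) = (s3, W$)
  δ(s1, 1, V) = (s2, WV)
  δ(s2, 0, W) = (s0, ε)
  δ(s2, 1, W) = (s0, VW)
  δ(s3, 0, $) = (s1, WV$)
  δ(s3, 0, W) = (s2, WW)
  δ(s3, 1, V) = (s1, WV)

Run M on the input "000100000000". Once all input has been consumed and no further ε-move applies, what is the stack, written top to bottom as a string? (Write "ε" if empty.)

VWV$

(s0, 000100000000, $) ⊢ (s3, 00100000000, $) ⊢ (s1, 0100000000, WV$) ⊢ (s1, 100000000, VWV$) ⊢ (s2, 00000000, WVWV$) ⊢ (s0, 0000000, VWV$) ⊢ (s0, 000000, VWV$) ⊢ (s0, 00000, VWV$) ⊢ (s0, 0000, VWV$) ⊢ (s0, 000, VWV$) ⊢ (s0, 00, VWV$) ⊢ (s0, 0, VWV$) ⊢ (s0, ε, VWV$)
All input consumed in state s0 with stack VWV$.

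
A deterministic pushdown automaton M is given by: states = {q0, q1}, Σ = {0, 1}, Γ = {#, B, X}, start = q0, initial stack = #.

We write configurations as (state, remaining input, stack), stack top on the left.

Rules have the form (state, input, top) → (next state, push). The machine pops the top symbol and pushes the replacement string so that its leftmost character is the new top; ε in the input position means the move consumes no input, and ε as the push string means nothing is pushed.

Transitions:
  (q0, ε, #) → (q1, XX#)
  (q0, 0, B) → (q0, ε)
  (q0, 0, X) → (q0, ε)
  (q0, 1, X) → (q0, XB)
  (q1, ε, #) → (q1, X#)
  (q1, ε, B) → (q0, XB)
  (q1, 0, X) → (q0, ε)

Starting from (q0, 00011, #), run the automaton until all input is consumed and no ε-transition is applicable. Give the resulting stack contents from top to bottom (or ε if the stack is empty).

XBB#

(q0, 00011, #)
  ε-move, top #: go to q1, push XX# → (q1, 00011, XX#)
  read 0, top X: go to q0, push ε → (q0, 0011, X#)
  read 0, top X: go to q0, push ε → (q0, 011, #)
  ε-move, top #: go to q1, push XX# → (q1, 011, XX#)
  read 0, top X: go to q0, push ε → (q0, 11, X#)
  read 1, top X: go to q0, push XB → (q0, 1, XB#)
  read 1, top X: go to q0, push XB → (q0, ε, XBB#)
All input consumed in state q0 with stack XBB#.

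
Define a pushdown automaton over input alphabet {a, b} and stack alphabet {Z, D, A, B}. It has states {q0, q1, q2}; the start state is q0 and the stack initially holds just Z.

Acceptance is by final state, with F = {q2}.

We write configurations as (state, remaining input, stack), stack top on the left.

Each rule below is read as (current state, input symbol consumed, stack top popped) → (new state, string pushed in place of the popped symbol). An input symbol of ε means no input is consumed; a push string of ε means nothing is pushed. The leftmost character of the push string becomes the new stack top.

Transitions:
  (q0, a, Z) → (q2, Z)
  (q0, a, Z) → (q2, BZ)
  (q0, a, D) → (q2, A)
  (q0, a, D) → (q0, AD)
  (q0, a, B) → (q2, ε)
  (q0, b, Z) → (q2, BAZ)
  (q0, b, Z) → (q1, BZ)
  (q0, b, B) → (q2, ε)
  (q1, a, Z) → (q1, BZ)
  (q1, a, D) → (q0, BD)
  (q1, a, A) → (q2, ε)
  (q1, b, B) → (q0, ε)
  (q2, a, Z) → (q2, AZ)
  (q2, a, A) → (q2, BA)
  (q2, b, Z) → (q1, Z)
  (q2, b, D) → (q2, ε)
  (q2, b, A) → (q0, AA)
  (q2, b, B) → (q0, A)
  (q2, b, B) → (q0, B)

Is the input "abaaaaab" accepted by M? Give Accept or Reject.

Reject

No computation consumes all input and reaches a final state.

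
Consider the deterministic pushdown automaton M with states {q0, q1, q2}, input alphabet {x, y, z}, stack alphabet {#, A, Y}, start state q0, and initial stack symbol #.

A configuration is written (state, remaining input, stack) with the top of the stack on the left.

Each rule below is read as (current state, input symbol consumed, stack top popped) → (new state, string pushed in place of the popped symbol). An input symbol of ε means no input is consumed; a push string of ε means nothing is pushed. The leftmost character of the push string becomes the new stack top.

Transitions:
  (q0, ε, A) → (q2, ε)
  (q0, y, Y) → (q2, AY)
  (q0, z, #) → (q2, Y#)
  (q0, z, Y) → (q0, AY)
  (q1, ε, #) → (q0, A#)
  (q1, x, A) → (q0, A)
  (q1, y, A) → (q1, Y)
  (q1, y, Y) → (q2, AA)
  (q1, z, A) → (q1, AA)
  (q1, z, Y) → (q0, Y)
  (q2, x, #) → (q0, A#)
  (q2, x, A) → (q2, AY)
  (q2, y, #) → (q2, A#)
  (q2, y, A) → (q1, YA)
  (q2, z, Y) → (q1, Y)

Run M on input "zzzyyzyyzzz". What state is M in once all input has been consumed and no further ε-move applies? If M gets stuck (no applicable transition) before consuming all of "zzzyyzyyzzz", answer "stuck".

q1

(q0, zzzyyzyyzzz, #)
  read z, top #: go to q2, push Y# → (q2, zzyyzyyzzz, Y#)
  read z, top Y: go to q1, push Y → (q1, zyyzyyzzz, Y#)
  read z, top Y: go to q0, push Y → (q0, yyzyyzzz, Y#)
  read y, top Y: go to q2, push AY → (q2, yzyyzzz, AY#)
  read y, top A: go to q1, push YA → (q1, zyyzzz, YAY#)
  read z, top Y: go to q0, push Y → (q0, yyzzz, YAY#)
  read y, top Y: go to q2, push AY → (q2, yzzz, AYAY#)
  read y, top A: go to q1, push YA → (q1, zzz, YAYAY#)
  read z, top Y: go to q0, push Y → (q0, zz, YAYAY#)
  read z, top Y: go to q0, push AY → (q0, z, AYAYAY#)
  ε-move, top A: go to q2, push ε → (q2, z, YAYAY#)
  read z, top Y: go to q1, push Y → (q1, ε, YAYAY#)
All input consumed; M is in state q1.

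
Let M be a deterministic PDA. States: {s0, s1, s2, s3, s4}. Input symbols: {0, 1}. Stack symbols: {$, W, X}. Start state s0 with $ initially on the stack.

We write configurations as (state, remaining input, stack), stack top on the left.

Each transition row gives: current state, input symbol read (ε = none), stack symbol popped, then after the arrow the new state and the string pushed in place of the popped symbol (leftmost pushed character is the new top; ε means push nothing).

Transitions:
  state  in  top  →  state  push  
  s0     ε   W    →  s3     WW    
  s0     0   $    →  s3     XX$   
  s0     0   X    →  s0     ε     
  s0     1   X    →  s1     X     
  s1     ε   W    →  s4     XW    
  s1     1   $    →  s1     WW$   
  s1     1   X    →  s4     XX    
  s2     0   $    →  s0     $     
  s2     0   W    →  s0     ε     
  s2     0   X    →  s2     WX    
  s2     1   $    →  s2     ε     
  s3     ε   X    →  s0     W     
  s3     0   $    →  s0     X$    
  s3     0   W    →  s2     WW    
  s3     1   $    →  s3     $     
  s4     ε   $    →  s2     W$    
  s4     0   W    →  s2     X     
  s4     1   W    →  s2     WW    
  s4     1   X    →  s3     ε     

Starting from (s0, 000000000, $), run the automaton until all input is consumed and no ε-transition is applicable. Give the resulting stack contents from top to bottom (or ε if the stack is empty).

WWWWWWX$

(s0, 000000000, $)
  read 0, top $: go to s3, push XX$ → (s3, 00000000, XX$)
  ε-move, top X: go to s0, push W → (s0, 00000000, WX$)
  ε-move, top W: go to s3, push WW → (s3, 00000000, WWX$)
  read 0, top W: go to s2, push WW → (s2, 0000000, WWWX$)
  read 0, top W: go to s0, push ε → (s0, 000000, WWX$)
  ε-move, top W: go to s3, push WW → (s3, 000000, WWWX$)
  read 0, top W: go to s2, push WW → (s2, 00000, WWWWX$)
  read 0, top W: go to s0, push ε → (s0, 0000, WWWX$)
  ε-move, top W: go to s3, push WW → (s3, 0000, WWWWX$)
  read 0, top W: go to s2, push WW → (s2, 000, WWWWWX$)
  read 0, top W: go to s0, push ε → (s0, 00, WWWWX$)
  ε-move, top W: go to s3, push WW → (s3, 00, WWWWWX$)
  read 0, top W: go to s2, push WW → (s2, 0, WWWWWWX$)
  read 0, top W: go to s0, push ε → (s0, ε, WWWWWX$)
  ε-move, top W: go to s3, push WW → (s3, ε, WWWWWWX$)
All input consumed in state s3 with stack WWWWWWX$.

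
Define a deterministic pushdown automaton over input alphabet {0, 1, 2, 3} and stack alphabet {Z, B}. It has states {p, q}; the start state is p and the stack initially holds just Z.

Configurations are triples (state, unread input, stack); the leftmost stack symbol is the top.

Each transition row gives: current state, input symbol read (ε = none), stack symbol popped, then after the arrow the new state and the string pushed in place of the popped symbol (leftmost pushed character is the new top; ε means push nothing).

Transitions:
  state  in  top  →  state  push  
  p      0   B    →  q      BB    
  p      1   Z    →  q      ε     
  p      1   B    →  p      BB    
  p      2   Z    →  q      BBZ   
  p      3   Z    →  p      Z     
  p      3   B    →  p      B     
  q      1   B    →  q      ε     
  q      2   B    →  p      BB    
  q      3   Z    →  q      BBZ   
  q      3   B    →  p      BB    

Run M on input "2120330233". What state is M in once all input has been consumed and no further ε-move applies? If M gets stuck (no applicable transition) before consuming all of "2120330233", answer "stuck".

(p, 2120330233, Z)
  read 2, top Z: go to q, push BBZ → (q, 120330233, BBZ)
  read 1, top B: go to q, push ε → (q, 20330233, BZ)
  read 2, top B: go to p, push BB → (p, 0330233, BBZ)
  read 0, top B: go to q, push BB → (q, 330233, BBBZ)
  read 3, top B: go to p, push BB → (p, 30233, BBBBZ)
  read 3, top B: go to p, push B → (p, 0233, BBBBZ)
  read 0, top B: go to q, push BB → (q, 233, BBBBBZ)
  read 2, top B: go to p, push BB → (p, 33, BBBBBBZ)
  read 3, top B: go to p, push B → (p, 3, BBBBBBZ)
  read 3, top B: go to p, push B → (p, ε, BBBBBBZ)
All input consumed; M is in state p.

p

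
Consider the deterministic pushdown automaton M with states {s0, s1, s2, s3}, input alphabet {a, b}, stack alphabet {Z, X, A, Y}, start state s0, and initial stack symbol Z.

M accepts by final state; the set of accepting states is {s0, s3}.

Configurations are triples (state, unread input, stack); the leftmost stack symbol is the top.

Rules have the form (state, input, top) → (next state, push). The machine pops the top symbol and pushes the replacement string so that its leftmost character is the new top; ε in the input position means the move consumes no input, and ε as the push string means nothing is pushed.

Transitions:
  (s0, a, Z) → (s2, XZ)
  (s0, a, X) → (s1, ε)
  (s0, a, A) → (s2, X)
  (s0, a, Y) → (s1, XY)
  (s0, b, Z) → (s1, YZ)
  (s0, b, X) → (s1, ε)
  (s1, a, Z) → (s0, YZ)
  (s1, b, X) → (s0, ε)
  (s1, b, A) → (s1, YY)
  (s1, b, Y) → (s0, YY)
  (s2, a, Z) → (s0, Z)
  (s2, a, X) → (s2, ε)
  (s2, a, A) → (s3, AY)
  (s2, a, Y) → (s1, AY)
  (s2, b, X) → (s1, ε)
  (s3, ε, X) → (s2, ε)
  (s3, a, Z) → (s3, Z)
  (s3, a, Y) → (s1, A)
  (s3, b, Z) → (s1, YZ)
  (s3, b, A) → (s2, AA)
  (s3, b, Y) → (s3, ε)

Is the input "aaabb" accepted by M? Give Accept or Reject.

(s0, aaabb, Z) ⊢ (s2, aabb, XZ) ⊢ (s2, abb, Z) ⊢ (s0, bb, Z) ⊢ (s1, b, YZ) ⊢ (s0, ε, YYZ)
All input consumed; state s0 ∈ F.

Accept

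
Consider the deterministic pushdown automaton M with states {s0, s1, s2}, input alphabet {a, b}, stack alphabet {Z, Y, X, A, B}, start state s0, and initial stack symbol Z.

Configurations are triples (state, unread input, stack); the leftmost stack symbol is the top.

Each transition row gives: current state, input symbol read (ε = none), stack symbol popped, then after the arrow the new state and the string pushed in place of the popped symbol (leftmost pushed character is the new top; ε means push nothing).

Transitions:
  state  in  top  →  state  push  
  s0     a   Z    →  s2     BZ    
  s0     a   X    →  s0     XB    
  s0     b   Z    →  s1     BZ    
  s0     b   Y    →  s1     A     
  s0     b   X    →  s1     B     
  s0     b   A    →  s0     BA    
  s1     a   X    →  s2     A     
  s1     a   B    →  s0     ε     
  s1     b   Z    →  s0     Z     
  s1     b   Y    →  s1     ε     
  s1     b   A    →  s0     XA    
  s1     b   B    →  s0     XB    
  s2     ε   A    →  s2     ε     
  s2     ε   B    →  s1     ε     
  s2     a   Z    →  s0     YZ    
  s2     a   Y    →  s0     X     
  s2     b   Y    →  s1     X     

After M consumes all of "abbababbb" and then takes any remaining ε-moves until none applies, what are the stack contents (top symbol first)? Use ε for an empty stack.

(s0, abbababbb, Z) ⊢ (s2, bbababbb, BZ) ⊢ (s1, bbababbb, Z) ⊢ (s0, bababbb, Z) ⊢ (s1, ababbb, BZ) ⊢ (s0, babbb, Z) ⊢ (s1, abbb, BZ) ⊢ (s0, bbb, Z) ⊢ (s1, bb, BZ) ⊢ (s0, b, XBZ) ⊢ (s1, ε, BBZ)
All input consumed in state s1 with stack BBZ.

BBZ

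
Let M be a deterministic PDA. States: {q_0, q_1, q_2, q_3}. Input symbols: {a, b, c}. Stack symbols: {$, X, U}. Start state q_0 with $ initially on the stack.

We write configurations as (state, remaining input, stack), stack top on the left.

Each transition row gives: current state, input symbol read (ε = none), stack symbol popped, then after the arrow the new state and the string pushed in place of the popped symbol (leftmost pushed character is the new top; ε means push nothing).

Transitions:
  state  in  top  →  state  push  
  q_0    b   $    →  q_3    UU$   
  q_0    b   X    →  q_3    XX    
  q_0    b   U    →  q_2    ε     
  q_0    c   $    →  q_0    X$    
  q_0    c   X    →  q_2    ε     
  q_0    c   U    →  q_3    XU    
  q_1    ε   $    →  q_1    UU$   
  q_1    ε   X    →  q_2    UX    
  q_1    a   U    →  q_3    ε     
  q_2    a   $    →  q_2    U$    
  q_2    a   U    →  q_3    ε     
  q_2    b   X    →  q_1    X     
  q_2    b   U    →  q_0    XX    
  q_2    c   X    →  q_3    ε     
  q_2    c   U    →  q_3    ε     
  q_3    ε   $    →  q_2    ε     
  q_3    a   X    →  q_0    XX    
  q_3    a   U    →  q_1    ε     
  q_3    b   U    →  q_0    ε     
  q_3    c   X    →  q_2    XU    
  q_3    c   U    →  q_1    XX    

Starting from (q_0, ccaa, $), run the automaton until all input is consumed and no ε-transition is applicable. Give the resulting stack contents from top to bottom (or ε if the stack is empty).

(q_0, ccaa, $)
  read c, top $: go to q_0, push X$ → (q_0, caa, X$)
  read c, top X: go to q_2, push ε → (q_2, aa, $)
  read a, top $: go to q_2, push U$ → (q_2, a, U$)
  read a, top U: go to q_3, push ε → (q_3, ε, $)
  ε-move, top $: go to q_2, push ε → (q_2, ε, ε)
All input consumed in state q_2 with stack ε.

ε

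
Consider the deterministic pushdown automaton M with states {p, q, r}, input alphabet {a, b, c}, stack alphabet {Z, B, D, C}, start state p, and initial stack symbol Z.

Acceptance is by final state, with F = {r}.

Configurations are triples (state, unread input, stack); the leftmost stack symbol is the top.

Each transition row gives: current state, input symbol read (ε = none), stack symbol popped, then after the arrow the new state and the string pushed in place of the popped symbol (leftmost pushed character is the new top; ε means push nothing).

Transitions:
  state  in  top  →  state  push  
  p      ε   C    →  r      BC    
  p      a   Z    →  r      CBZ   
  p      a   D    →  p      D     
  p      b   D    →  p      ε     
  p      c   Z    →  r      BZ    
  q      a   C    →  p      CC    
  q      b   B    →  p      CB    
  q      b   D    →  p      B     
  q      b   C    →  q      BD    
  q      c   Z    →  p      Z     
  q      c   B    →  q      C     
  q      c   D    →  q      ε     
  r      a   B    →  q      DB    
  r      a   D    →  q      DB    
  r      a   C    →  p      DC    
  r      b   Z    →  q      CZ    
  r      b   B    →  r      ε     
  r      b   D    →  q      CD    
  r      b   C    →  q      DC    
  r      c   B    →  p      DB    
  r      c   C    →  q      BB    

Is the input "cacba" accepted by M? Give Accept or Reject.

(p, cacba, Z) ⊢ (r, acba, BZ) ⊢ (q, cba, DBZ) ⊢ (q, ba, BZ) ⊢ (p, a, CBZ) ⊢ (r, a, BCBZ) ⊢ (q, ε, DBCBZ)
All input consumed; state q ∉ F and no further ε-move applies.

Reject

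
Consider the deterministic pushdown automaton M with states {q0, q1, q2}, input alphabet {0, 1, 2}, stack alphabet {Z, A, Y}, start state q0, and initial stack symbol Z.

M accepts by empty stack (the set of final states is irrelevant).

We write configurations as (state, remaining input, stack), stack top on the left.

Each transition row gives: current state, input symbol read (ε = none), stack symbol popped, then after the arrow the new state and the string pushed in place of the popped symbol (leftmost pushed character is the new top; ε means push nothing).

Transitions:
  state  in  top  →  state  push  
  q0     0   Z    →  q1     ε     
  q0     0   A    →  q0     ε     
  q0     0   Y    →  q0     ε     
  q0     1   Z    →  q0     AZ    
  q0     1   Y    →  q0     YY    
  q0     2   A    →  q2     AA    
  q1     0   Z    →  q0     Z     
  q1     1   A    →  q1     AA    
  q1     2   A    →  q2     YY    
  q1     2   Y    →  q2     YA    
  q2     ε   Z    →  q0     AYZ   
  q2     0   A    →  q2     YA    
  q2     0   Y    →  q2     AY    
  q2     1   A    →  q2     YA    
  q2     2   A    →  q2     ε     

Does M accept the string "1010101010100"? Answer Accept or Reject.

Accept

(q0, 1010101010100, Z)
  read 1, top Z: go to q0, push AZ → (q0, 010101010100, AZ)
  read 0, top A: go to q0, push ε → (q0, 10101010100, Z)
  read 1, top Z: go to q0, push AZ → (q0, 0101010100, AZ)
  read 0, top A: go to q0, push ε → (q0, 101010100, Z)
  read 1, top Z: go to q0, push AZ → (q0, 01010100, AZ)
  read 0, top A: go to q0, push ε → (q0, 1010100, Z)
  read 1, top Z: go to q0, push AZ → (q0, 010100, AZ)
  read 0, top A: go to q0, push ε → (q0, 10100, Z)
  read 1, top Z: go to q0, push AZ → (q0, 0100, AZ)
  read 0, top A: go to q0, push ε → (q0, 100, Z)
  read 1, top Z: go to q0, push AZ → (q0, 00, AZ)
  read 0, top A: go to q0, push ε → (q0, 0, Z)
  read 0, top Z: go to q1, push ε → (q1, ε, ε)
All input consumed and the stack is empty.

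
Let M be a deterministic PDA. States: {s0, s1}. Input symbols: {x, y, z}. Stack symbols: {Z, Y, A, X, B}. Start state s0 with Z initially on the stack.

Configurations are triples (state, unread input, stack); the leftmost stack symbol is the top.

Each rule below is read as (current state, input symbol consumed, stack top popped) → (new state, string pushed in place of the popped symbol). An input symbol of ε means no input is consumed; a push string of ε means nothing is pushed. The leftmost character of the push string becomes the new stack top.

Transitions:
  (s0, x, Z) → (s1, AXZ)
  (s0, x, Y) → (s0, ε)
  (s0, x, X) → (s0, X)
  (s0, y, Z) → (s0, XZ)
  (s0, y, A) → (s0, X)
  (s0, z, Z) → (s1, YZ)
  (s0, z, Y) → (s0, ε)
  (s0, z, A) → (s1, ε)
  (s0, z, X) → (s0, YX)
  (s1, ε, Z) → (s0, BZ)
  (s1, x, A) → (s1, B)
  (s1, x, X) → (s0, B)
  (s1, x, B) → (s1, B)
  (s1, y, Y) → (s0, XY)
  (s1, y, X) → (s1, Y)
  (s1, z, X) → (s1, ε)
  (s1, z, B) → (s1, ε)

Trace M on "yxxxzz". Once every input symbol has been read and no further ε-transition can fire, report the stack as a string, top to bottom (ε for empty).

(s0, yxxxzz, Z)
  read y, top Z: go to s0, push XZ → (s0, xxxzz, XZ)
  read x, top X: go to s0, push X → (s0, xxzz, XZ)
  read x, top X: go to s0, push X → (s0, xzz, XZ)
  read x, top X: go to s0, push X → (s0, zz, XZ)
  read z, top X: go to s0, push YX → (s0, z, YXZ)
  read z, top Y: go to s0, push ε → (s0, ε, XZ)
All input consumed in state s0 with stack XZ.

XZ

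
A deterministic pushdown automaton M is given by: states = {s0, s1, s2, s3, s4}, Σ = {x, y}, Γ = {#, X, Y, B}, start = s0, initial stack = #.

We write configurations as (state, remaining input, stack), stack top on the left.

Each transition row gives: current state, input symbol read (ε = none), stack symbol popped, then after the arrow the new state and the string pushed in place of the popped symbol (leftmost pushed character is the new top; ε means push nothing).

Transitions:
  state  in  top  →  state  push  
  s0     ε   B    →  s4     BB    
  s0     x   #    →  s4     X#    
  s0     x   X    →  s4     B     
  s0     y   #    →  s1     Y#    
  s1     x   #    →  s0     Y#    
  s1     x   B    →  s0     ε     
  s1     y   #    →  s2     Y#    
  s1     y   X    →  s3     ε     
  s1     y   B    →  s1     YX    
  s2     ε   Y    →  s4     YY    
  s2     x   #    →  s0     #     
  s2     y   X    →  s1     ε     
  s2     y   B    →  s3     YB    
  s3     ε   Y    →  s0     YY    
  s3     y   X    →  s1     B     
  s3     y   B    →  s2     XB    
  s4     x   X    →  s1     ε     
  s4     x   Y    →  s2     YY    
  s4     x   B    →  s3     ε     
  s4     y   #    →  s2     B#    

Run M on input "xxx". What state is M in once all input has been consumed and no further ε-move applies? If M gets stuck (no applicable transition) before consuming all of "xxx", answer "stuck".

(s0, xxx, #)
  read x, top #: go to s4, push X# → (s4, xx, X#)
  read x, top X: go to s1, push ε → (s1, x, #)
  read x, top #: go to s0, push Y# → (s0, ε, Y#)
All input consumed; M is in state s0.

s0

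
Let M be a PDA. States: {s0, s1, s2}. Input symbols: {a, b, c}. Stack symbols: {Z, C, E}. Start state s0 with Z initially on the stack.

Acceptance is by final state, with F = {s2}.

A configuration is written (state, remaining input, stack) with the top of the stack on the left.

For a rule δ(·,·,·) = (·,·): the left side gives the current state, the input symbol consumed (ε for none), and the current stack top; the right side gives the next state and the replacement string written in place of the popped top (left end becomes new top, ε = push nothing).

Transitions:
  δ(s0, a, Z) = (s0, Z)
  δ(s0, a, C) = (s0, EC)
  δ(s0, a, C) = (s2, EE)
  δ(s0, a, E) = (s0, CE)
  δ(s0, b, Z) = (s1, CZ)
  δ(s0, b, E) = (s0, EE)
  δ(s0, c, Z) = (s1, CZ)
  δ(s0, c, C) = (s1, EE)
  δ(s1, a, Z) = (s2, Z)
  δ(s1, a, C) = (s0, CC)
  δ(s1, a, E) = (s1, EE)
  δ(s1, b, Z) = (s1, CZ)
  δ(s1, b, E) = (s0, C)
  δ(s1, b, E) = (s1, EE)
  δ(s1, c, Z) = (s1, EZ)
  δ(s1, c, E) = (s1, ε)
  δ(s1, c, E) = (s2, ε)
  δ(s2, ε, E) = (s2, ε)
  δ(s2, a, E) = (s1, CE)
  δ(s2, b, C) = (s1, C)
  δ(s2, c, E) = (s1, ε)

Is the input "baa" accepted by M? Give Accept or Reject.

Accept

One accepting computation: (s0, baa, Z) ⊢ (s1, aa, CZ) ⊢ (s0, a, CCZ) ⊢ (s2, ε, EECZ)
All input consumed and state s2 ∈ F.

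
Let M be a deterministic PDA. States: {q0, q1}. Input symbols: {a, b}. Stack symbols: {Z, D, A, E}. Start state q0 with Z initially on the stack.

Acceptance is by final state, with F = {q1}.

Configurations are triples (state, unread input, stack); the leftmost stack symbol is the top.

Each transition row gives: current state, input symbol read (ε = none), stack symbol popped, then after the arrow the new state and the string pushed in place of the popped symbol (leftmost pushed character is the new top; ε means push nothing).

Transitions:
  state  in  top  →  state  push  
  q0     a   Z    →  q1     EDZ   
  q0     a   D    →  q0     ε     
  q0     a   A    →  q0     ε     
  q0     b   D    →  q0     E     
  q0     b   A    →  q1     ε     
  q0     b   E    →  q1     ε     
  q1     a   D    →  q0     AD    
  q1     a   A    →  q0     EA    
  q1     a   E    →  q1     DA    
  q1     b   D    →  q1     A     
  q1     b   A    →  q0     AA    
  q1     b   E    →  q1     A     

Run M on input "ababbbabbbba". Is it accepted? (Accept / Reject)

Reject

(q0, ababbbabbbba, Z) ⊢ (q1, babbbabbbba, EDZ) ⊢ (q1, abbbabbbba, ADZ) ⊢ (q0, bbbabbbba, EADZ) ⊢ (q1, bbabbbba, ADZ) ⊢ (q0, babbbba, AADZ) ⊢ (q1, abbbba, ADZ) ⊢ (q0, bbbba, EADZ) ⊢ (q1, bbba, ADZ) ⊢ (q0, bba, AADZ) ⊢ (q1, ba, ADZ) ⊢ (q0, a, AADZ) ⊢ (q0, ε, ADZ)
All input consumed; state q0 ∉ F and no further ε-move applies.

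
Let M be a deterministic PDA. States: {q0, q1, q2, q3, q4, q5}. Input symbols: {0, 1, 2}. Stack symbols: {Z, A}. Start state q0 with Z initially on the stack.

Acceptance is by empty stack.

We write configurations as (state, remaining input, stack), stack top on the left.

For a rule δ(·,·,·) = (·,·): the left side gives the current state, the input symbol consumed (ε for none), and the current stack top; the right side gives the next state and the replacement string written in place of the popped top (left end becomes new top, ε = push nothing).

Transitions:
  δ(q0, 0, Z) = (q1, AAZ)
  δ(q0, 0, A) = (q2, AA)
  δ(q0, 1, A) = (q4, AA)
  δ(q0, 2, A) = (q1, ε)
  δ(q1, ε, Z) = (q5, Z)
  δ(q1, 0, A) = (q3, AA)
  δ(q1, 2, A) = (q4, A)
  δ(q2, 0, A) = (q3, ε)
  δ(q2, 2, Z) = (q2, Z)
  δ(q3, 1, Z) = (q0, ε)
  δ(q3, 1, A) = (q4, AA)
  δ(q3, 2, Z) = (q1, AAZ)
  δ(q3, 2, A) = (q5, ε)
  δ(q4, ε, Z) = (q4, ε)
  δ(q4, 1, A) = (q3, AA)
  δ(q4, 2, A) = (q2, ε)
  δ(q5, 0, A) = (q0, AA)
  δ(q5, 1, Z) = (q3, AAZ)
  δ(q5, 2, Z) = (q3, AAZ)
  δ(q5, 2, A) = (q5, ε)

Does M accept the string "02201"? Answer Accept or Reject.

(q0, 02201, Z) ⊢ (q1, 2201, AAZ) ⊢ (q4, 201, AAZ) ⊢ (q2, 01, AZ) ⊢ (q3, 1, Z) ⊢ (q0, ε, ε)
All input consumed and the stack is empty.

Accept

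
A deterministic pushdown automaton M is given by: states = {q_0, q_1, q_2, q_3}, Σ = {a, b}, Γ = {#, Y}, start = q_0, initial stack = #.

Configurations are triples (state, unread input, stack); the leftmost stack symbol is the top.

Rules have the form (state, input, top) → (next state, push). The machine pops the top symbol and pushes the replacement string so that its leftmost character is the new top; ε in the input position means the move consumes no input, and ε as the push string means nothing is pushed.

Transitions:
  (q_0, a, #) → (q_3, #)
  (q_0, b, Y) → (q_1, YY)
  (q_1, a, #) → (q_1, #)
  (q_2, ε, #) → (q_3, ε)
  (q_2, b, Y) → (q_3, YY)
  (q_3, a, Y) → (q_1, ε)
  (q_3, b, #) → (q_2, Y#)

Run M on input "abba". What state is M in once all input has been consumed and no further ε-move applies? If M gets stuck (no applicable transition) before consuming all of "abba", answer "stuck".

(q_0, abba, #)
  read a, top #: go to q_3, push # → (q_3, bba, #)
  read b, top #: go to q_2, push Y# → (q_2, ba, Y#)
  read b, top Y: go to q_3, push YY → (q_3, a, YY#)
  read a, top Y: go to q_1, push ε → (q_1, ε, Y#)
All input consumed; M is in state q_1.

q_1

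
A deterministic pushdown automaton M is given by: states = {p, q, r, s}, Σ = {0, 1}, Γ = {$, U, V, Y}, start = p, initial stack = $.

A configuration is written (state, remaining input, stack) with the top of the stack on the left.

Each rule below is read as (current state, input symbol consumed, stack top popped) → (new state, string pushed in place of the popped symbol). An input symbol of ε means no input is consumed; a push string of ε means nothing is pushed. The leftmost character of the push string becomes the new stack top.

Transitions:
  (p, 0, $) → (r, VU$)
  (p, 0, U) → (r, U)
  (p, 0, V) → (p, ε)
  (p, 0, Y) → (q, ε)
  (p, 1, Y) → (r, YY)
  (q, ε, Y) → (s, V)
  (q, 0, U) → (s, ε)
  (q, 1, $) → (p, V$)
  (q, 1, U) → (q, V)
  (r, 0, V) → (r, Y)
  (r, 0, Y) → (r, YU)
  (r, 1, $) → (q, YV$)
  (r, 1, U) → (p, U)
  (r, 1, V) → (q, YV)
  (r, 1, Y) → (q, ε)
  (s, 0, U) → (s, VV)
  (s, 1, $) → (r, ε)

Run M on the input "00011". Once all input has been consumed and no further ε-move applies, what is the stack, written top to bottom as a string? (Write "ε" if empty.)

VU$

(p, 00011, $)
  read 0, top $: go to r, push VU$ → (r, 0011, VU$)
  read 0, top V: go to r, push Y → (r, 011, YU$)
  read 0, top Y: go to r, push YU → (r, 11, YUU$)
  read 1, top Y: go to q, push ε → (q, 1, UU$)
  read 1, top U: go to q, push V → (q, ε, VU$)
All input consumed in state q with stack VU$.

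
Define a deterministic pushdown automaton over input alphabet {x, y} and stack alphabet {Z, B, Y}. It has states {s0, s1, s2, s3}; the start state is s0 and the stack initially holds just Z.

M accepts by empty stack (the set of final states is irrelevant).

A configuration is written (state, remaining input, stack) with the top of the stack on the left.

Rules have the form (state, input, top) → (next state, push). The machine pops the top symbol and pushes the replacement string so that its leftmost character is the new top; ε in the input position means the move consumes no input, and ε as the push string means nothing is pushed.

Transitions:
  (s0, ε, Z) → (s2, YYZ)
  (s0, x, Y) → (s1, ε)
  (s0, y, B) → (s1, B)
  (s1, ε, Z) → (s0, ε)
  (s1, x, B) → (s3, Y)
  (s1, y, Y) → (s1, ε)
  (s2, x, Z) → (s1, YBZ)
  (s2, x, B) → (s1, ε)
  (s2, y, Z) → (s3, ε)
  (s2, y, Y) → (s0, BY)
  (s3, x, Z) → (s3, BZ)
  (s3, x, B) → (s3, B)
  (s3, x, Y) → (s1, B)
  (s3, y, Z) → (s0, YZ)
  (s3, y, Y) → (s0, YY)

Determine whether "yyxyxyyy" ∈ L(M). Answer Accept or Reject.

(s0, yyxyxyyy, Z)
  ε-move, top Z: go to s2, push YYZ → (s2, yyxyxyyy, YYZ)
  read y, top Y: go to s0, push BY → (s0, yxyxyyy, BYYZ)
  read y, top B: go to s1, push B → (s1, xyxyyy, BYYZ)
  read x, top B: go to s3, push Y → (s3, yxyyy, YYYZ)
  read y, top Y: go to s0, push YY → (s0, xyyy, YYYYZ)
  read x, top Y: go to s1, push ε → (s1, yyy, YYYZ)
  read y, top Y: go to s1, push ε → (s1, yy, YYZ)
  read y, top Y: go to s1, push ε → (s1, y, YZ)
  read y, top Y: go to s1, push ε → (s1, ε, Z)
  ε-move, top Z: go to s0, push ε → (s0, ε, ε)
All input consumed and the stack is empty.

Accept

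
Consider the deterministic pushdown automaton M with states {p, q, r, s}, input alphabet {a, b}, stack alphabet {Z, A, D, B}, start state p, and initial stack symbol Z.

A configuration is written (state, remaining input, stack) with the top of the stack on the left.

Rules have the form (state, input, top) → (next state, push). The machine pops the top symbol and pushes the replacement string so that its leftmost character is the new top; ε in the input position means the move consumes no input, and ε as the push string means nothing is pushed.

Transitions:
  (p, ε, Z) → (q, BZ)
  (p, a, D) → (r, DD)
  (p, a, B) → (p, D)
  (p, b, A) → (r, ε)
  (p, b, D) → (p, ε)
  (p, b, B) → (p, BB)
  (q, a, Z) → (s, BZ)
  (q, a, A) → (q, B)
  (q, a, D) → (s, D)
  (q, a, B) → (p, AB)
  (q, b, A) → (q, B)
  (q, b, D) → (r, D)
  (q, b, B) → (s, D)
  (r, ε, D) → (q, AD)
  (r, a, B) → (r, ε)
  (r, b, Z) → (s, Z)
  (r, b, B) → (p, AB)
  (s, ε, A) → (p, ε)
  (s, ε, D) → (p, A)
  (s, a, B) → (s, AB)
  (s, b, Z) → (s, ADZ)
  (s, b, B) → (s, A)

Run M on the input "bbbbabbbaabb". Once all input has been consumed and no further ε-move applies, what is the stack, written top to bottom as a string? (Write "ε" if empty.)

ABDDZ

(p, bbbbabbbaabb, Z) ⊢ (q, bbbbabbbaabb, BZ) ⊢ (s, bbbabbbaabb, DZ) ⊢ (p, bbbabbbaabb, AZ) ⊢ (r, bbabbbaabb, Z) ⊢ (s, babbbaabb, Z) ⊢ (s, abbbaabb, ADZ) ⊢ (p, abbbaabb, DZ) ⊢ (r, bbbaabb, DDZ) ⊢ (q, bbbaabb, ADDZ) ⊢ (q, bbaabb, BDDZ) ⊢ (s, baabb, DDDZ) ⊢ (p, baabb, ADDZ) ⊢ (r, aabb, DDZ) ⊢ (q, aabb, ADDZ) ⊢ (q, abb, BDDZ) ⊢ (p, bb, ABDDZ) ⊢ (r, b, BDDZ) ⊢ (p, ε, ABDDZ)
All input consumed in state p with stack ABDDZ.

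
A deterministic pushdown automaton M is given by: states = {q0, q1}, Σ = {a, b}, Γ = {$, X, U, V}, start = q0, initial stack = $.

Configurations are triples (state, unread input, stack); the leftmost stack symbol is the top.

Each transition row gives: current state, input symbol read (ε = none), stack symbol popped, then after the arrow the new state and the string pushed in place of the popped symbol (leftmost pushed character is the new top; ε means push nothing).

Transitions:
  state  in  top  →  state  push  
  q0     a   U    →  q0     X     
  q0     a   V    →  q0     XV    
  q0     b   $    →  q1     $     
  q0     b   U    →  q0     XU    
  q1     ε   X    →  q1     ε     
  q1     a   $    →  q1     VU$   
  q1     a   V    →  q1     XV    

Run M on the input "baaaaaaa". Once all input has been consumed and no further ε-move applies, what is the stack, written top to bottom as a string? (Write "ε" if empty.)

VU$

(q0, baaaaaaa, $)
  read b, top $: go to q1, push $ → (q1, aaaaaaa, $)
  read a, top $: go to q1, push VU$ → (q1, aaaaaa, VU$)
  read a, top V: go to q1, push XV → (q1, aaaaa, XVU$)
  ε-move, top X: go to q1, push ε → (q1, aaaaa, VU$)
  read a, top V: go to q1, push XV → (q1, aaaa, XVU$)
  ε-move, top X: go to q1, push ε → (q1, aaaa, VU$)
  read a, top V: go to q1, push XV → (q1, aaa, XVU$)
  ε-move, top X: go to q1, push ε → (q1, aaa, VU$)
  read a, top V: go to q1, push XV → (q1, aa, XVU$)
  ε-move, top X: go to q1, push ε → (q1, aa, VU$)
  read a, top V: go to q1, push XV → (q1, a, XVU$)
  ε-move, top X: go to q1, push ε → (q1, a, VU$)
  read a, top V: go to q1, push XV → (q1, ε, XVU$)
  ε-move, top X: go to q1, push ε → (q1, ε, VU$)
All input consumed in state q1 with stack VU$.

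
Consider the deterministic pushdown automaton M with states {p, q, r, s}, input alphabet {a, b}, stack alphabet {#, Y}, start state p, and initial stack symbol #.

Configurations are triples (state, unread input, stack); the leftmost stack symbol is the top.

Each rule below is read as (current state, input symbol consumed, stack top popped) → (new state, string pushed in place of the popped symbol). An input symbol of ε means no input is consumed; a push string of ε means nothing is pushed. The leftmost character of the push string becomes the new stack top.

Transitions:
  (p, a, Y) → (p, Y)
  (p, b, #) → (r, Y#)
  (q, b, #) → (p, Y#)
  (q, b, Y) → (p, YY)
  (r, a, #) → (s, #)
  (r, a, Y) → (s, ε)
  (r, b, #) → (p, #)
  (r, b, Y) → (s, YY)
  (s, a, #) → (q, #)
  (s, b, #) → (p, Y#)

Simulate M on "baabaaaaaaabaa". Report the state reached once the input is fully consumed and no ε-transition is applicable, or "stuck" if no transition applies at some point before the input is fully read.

stuck

(p, baabaaaaaaabaa, #) ⊢ (r, aabaaaaaaabaa, Y#) ⊢ (s, abaaaaaaabaa, #) ⊢ (q, baaaaaaabaa, #) ⊢ (p, aaaaaaabaa, Y#) ⊢ (p, aaaaaabaa, Y#) ⊢ (p, aaaaabaa, Y#) ⊢ (p, aaaabaa, Y#) ⊢ (p, aaabaa, Y#) ⊢ (p, aabaa, Y#) ⊢ (p, abaa, Y#) ⊢ (p, baa, Y#)
No transition for (p, b, top Y); M blocks with input baa remaining.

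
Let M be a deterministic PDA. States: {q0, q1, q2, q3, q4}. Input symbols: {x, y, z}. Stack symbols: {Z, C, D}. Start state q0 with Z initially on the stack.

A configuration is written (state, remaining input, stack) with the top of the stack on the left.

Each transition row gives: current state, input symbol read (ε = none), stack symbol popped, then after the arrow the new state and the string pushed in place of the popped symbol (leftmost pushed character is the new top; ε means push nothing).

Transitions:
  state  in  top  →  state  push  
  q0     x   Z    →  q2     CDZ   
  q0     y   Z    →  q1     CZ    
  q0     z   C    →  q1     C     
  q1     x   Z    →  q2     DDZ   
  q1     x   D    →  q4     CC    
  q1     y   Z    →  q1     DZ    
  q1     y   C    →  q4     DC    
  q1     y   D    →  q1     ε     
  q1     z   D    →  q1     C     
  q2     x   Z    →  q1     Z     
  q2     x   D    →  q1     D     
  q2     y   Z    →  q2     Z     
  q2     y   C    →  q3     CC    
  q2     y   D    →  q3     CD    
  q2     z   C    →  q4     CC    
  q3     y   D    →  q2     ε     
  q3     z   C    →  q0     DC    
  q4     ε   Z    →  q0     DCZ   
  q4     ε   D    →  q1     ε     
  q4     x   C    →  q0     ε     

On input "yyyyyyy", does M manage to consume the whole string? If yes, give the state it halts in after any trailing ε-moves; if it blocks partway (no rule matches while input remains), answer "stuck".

q1

(q0, yyyyyyy, Z)
  read y, top Z: go to q1, push CZ → (q1, yyyyyy, CZ)
  read y, top C: go to q4, push DC → (q4, yyyyy, DCZ)
  ε-move, top D: go to q1, push ε → (q1, yyyyy, CZ)
  read y, top C: go to q4, push DC → (q4, yyyy, DCZ)
  ε-move, top D: go to q1, push ε → (q1, yyyy, CZ)
  read y, top C: go to q4, push DC → (q4, yyy, DCZ)
  ε-move, top D: go to q1, push ε → (q1, yyy, CZ)
  read y, top C: go to q4, push DC → (q4, yy, DCZ)
  ε-move, top D: go to q1, push ε → (q1, yy, CZ)
  read y, top C: go to q4, push DC → (q4, y, DCZ)
  ε-move, top D: go to q1, push ε → (q1, y, CZ)
  read y, top C: go to q4, push DC → (q4, ε, DCZ)
  ε-move, top D: go to q1, push ε → (q1, ε, CZ)
All input consumed; M is in state q1.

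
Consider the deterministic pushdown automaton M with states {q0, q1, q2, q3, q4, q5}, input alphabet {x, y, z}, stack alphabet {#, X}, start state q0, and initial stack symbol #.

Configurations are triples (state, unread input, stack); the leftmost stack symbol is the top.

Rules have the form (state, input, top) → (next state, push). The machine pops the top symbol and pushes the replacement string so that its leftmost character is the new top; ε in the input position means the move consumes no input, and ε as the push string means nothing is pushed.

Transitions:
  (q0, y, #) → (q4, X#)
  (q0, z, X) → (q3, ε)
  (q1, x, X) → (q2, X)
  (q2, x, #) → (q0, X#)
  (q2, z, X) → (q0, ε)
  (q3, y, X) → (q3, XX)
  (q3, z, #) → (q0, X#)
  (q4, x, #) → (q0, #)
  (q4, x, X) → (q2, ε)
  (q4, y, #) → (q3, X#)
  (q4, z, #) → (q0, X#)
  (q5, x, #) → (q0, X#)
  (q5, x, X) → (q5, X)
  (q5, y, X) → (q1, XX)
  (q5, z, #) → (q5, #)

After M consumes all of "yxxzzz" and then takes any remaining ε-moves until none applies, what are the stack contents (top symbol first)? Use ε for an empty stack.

#

(q0, yxxzzz, #)
  read y, top #: go to q4, push X# → (q4, xxzzz, X#)
  read x, top X: go to q2, push ε → (q2, xzzz, #)
  read x, top #: go to q0, push X# → (q0, zzz, X#)
  read z, top X: go to q3, push ε → (q3, zz, #)
  read z, top #: go to q0, push X# → (q0, z, X#)
  read z, top X: go to q3, push ε → (q3, ε, #)
All input consumed in state q3 with stack #.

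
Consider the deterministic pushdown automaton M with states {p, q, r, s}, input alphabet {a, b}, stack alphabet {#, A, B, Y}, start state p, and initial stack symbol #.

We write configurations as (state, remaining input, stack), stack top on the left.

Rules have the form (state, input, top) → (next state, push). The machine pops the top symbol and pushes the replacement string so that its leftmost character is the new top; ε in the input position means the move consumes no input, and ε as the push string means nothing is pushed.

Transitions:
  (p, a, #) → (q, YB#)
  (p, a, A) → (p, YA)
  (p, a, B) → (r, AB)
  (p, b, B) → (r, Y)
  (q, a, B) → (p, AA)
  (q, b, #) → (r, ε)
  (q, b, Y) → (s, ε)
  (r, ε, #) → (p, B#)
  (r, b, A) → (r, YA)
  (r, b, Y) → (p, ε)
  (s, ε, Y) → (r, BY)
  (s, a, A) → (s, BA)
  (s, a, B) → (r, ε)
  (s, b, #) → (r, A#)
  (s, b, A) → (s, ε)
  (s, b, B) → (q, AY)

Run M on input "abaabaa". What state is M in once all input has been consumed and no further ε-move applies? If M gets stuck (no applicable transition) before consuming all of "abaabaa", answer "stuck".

stuck

(p, abaabaa, #) ⊢ (q, baabaa, YB#) ⊢ (s, aabaa, B#) ⊢ (r, abaa, #) ⊢ (p, abaa, B#) ⊢ (r, baa, AB#) ⊢ (r, aa, YAB#)
No transition for (r, a, top Y); M blocks with input aa remaining.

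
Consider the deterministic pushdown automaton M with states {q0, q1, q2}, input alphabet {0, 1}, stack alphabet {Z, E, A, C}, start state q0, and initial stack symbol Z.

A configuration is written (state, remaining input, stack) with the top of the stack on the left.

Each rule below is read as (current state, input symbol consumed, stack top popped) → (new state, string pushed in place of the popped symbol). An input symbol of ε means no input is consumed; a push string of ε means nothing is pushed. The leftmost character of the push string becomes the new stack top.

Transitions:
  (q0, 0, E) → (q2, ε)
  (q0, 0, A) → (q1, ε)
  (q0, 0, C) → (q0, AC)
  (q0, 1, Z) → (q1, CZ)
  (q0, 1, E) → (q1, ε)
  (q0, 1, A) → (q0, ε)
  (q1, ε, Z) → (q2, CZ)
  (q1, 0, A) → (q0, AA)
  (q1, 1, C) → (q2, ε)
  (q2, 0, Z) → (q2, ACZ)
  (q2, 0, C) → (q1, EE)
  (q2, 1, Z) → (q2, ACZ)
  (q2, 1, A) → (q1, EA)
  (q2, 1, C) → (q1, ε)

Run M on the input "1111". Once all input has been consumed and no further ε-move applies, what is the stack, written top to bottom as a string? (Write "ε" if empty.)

EACZ

(q0, 1111, Z)
  read 1, top Z: go to q1, push CZ → (q1, 111, CZ)
  read 1, top C: go to q2, push ε → (q2, 11, Z)
  read 1, top Z: go to q2, push ACZ → (q2, 1, ACZ)
  read 1, top A: go to q1, push EA → (q1, ε, EACZ)
All input consumed in state q1 with stack EACZ.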